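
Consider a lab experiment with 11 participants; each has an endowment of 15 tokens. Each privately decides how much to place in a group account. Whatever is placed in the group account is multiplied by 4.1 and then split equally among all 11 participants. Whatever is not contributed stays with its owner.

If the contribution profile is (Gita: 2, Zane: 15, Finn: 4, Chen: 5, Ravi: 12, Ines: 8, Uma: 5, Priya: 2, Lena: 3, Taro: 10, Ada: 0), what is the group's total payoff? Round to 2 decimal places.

369.60 tokens

Total contributed: 2 + 15 + 4 + 5 + 12 + 8 + 5 + 2 + 3 + 10 + 0 = 66; total kept: 11 × 15 − 66 = 99.
The group account pays out 4.1 × 66 = 270.60 in aggregate.
Group total = 99 + 270.60 = 369.60.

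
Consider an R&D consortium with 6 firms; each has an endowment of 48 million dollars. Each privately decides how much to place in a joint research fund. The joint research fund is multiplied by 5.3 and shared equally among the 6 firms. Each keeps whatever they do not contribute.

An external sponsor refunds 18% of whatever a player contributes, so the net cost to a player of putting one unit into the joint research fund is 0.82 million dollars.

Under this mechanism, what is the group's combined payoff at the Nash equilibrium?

The effective private return per unit is now (5.3/6) / 0.82 = 1.0772 > 1, so every player's dominant strategy flips to full contribution.
So the Nash equilibrium is full contribution by all 6; the group earns 6 × (48 × 0.18 + 5.3 × 48) = 1578.24.

1578.24 million dollars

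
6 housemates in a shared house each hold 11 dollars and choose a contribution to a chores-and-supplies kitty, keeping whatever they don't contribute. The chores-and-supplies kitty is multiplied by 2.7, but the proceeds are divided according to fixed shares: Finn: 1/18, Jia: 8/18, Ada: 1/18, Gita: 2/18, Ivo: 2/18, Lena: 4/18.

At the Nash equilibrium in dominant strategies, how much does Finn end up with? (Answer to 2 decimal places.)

For player j, contributing a unit is worthwhile iff 2.7 × (j's share) ≥ 1, i.e. iff j's share is at least 0.3704.
Only Jia (8/18) clears that bar, contributing 11; the remaining 5 contribute 0. Total contributed: 11.
Finn keeps 11 and receives 2.7 × 11 × 1/18 = 1.65 from the chores-and-supplies kitty, for a payoff of 12.65.

12.65 dollars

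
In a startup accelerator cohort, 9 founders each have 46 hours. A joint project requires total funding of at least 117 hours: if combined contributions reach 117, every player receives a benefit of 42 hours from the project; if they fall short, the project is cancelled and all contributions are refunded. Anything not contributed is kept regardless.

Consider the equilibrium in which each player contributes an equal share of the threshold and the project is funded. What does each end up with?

75 hours

Equal share of the threshold: 117/9 = 13.
At this profile no one gains by cutting their contribution: any cut drops the total below 117, the project is cancelled, contributions are refunded, and the deviator ends with 46, which is less than 46 − 13 + 42 = 75. Contributing more than 13 just wastes the excess. So contributing exactly 13 is a best response.
Each player's payoff: 46 − 13 + 42 = 75.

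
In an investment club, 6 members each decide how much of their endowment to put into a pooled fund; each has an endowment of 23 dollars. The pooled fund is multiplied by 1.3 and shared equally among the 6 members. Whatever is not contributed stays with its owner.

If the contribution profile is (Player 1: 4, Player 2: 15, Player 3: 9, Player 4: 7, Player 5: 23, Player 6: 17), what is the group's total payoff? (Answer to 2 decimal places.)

160.50 dollars

Total contributed: 4 + 15 + 9 + 7 + 23 + 17 = 75; total kept: 6 × 23 − 75 = 63.
The pooled fund pays out 1.3 × 75 = 97.50 in aggregate.
Group total = 63 + 97.50 = 160.50.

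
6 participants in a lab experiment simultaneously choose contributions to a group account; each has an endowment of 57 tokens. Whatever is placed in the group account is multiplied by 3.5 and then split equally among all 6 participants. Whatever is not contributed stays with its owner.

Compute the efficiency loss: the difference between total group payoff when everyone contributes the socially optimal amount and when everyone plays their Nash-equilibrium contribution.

855.00 tokens

Each contributed unit returns 3.5/6 = 0.5833 to its contributor — below 1 — so contributing 0 is dominant for every player. At the Nash equilibrium everyone keeps their 57, and the group total is 6 × 57 = 342.
Each contributed unit returns 3.500 to the group as a whole (0.5833 to each of 6 players), which exceeds 1, so the social optimum is full contribution: group total = 3.500 × 342 = 1197.00.
Efficiency loss = 1197.00 − 342 = 855.00.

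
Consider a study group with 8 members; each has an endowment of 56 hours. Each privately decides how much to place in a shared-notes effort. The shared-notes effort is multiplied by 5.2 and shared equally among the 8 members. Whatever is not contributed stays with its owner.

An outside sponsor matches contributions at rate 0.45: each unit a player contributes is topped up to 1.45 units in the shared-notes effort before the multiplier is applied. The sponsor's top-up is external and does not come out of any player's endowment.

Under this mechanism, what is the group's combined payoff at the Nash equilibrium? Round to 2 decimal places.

448.00 hours

Even with the mechanism, each unit contributed returns only 5.2 × 1.45 / 8 = 0.9425 per unit of net cost, so contributing nothing is still dominant.
At the Nash equilibrium no one contributes; group total payoff = 8 × 56 = 448.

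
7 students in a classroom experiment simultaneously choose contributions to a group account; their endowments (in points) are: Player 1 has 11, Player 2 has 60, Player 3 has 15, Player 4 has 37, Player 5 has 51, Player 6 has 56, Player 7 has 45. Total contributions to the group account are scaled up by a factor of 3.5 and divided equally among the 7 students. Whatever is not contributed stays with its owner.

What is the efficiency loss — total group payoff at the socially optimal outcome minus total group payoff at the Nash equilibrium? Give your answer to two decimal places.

687.50 points

The private return per contributed unit is 3.5/7 = 0.5000 < 1 for every player regardless of endowment, so the Nash equilibrium is zero contribution and the group total is Σ E_j = 11 + 60 + 15 + 37 + 51 + 56 + 45 = 275.
Each contributed unit returns 3.500 to the group, so the social optimum is full contribution by everyone: group total = 3.500 × 275 = 962.50.
Efficiency loss = (3.500 − 1) × 275 = 687.50.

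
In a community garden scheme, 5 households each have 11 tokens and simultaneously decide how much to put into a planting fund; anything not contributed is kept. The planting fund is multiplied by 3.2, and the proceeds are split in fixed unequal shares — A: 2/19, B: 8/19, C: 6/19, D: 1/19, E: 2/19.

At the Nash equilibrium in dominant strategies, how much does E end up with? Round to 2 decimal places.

18.41 tokens

A player with share s gets back 3.2·s per unit contributed, so full contribution is dominant for anyone with s > 1/3.2 = 0.3125 and zero contribution is dominant for anyone below.
B and C are above the threshold, contributing 11 each; the remaining 3 contribute 0. Total contributed: 22.
E keeps 11 and receives 3.2 × 22 × 2/19 = 7.41 from the planting fund, for a payoff of 18.41.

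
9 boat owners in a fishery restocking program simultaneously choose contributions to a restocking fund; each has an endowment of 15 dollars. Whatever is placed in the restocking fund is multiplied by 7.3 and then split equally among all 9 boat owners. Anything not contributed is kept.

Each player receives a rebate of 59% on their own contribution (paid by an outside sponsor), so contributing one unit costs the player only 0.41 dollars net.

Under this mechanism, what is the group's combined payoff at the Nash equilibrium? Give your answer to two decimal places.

With the mechanism, a contributed unit returns (7.3/9) / 0.41 = 1.9783 per unit of net cost to the contributor — now above 1 — so contributing fully is weakly dominant for every player.
So the Nash equilibrium is full contribution by all 9; the group earns 9 × (15 × 0.59 + 7.3 × 15) = 1065.15.

1065.15 dollars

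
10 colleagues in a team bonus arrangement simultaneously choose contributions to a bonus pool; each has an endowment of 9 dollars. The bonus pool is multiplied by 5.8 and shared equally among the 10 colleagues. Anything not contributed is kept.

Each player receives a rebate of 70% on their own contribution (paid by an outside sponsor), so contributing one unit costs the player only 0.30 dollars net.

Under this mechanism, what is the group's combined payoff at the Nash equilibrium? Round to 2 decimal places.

The effective private return per unit is now (5.8/10) / 0.30 = 1.9333 > 1, so every player's dominant strategy flips to full contribution.
At the Nash equilibrium everyone contributes 9. Group total payoff = 10 × (9 × 0.70 + 5.8 × 9) = 585.00.

585.00 dollars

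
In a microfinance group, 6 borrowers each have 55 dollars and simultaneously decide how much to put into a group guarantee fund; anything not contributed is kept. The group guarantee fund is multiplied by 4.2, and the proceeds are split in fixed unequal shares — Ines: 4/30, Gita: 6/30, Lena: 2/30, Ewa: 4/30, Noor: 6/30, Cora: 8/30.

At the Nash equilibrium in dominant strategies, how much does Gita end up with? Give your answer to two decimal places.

Each unit j contributes comes back to j as 4.2 × (j's share), so j prefers to contribute only if that share exceeds 1/4.2 = 0.2381; otherwise keeping the unit dominates.
Only Cora (8/30) clears that bar, contributing 55; the remaining 5 contribute 0. Total contributed: 55.
Gita keeps 55 and receives 4.2 × 55 × 6/30 = 46.20 from the group guarantee fund, for a payoff of 101.20.

101.20 dollars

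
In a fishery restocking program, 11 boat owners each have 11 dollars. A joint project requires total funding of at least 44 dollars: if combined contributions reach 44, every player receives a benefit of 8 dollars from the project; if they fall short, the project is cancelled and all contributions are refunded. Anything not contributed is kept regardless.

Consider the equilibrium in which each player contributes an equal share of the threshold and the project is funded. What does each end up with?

Equal share of the threshold: 44/11 = 4.
At this profile no one gains by cutting their contribution: any cut drops the total below 44, the project is cancelled, contributions are refunded, and the deviator ends with 11, which is less than 11 − 4 + 8 = 15. Contributing more than 4 just wastes the excess. So contributing exactly 4 is a best response.
Each player's payoff: 11 − 4 + 8 = 15.

15 dollars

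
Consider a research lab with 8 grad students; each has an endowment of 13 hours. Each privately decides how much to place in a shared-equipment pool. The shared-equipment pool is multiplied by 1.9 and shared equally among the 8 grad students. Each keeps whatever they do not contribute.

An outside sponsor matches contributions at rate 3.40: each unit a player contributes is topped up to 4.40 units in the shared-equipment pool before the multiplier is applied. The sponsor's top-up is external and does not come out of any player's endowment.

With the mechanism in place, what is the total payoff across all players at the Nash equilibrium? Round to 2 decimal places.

869.44 hours

The effective private return per unit is now 1.9 × 4.40 / 8 = 1.0450 > 1, so every player's dominant strategy flips to full contribution.
So the Nash equilibrium is full contribution by all 8; the group earns 1.9 × 4.40 × 104 = 869.44.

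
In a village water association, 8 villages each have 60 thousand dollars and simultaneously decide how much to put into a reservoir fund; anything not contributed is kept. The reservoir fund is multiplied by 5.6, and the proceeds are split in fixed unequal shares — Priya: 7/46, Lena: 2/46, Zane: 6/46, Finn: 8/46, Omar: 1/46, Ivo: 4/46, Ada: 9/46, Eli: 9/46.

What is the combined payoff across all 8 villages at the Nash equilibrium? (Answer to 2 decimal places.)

A player with share s gets back 5.6·s per unit contributed, so full contribution is dominant for anyone with s > 1/5.6 = 0.1786 and zero contribution is dominant for anyone below.
Ada and Eli clear that bar, contributing 60 each; the remaining 6 contribute 0. Total contributed: 120.
The reservoir fund pays out 5.6 × 120 = 672.00 in total (split across the unequal shares, but the aggregate is all that matters for the group sum).
The 6 free-riders keep 60 each, adding 360. Group total = 360 + 672.00 = 1032.00.

1032.00 thousand dollars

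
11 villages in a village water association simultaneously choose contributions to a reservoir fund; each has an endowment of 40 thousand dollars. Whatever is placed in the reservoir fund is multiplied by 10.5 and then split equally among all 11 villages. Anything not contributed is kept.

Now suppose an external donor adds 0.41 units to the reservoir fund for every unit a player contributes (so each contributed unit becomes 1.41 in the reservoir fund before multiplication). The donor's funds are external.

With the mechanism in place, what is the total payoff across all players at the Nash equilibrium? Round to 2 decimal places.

With the mechanism, a contributed unit returns 10.5 × 1.41 / 11 = 1.3459 per unit of net cost to the contributor — now above 1 — so contributing fully is weakly dominant for every player.
So the Nash equilibrium is full contribution by all 11; the group earns 10.5 × 1.41 × 440 = 6514.20.

6514.20 thousand dollars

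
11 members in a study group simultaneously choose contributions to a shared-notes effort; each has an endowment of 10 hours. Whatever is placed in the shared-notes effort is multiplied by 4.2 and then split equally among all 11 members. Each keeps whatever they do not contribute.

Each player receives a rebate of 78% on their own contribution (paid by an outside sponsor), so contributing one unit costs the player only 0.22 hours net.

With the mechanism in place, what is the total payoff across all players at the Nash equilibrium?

547.80 hours

Under the mechanism each unit contributed yields (4.2/11) / 0.22 = 1.7355 back to its contributor per unit of net cost, which exceeds 1, making full contribution the dominant choice for everyone.
So the Nash equilibrium is full contribution by all 11; the group earns 11 × (10 × 0.78 + 4.2 × 10) = 547.80.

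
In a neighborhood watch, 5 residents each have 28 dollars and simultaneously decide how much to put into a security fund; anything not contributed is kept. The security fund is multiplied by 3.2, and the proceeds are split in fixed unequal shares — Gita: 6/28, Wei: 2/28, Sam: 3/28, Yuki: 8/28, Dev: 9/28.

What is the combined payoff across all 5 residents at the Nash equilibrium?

201.60 dollars

For player j, contributing a unit is worthwhile iff 3.2 × (j's share) ≥ 1, i.e. iff j's share is at least 0.3125.
Dev alone (share 9/28) is above the threshold, contributing 28; the remaining 4 contribute 0. Total contributed: 28.
The security fund pays out 3.2 × 28 = 89.60 in total (split across the unequal shares, but the aggregate is all that matters for the group sum).
The 4 free-riders keep 28 each, adding 112. Group total = 112 + 89.60 = 201.60.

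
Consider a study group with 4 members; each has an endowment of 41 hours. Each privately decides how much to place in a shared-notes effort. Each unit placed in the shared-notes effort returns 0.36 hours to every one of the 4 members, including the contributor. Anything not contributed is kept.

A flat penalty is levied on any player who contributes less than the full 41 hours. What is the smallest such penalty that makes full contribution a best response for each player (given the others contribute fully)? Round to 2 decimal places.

Given the others contribute fully, the best deviation is to contribute 0 (any partial contribution still incurs the fine and gives up units whose private return 0.36 is below 1).
Deviating from 41 to 0 saves 41 hours but forfeits the deviator's share of the drop in the shared-notes effort: 0.36 × 41 = 14.76.
So the deviation gain is 41 − 14.76 = 26.24, and the fine must be at least 26.24 hours to wipe it out.

26.24 hours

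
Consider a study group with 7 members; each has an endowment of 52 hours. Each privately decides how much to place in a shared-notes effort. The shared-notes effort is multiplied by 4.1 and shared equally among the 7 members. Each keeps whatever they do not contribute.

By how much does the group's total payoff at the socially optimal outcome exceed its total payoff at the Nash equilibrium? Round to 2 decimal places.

Each contributed unit returns 4.1/7 = 0.5857 to its contributor — below 1 — so contributing 0 is dominant for every player. At the Nash equilibrium everyone keeps their 52, and the group total is 7 × 52 = 364.
Each contributed unit returns 4.100 to the group as a whole (0.5857 to each of 7 players), which exceeds 1, so the social optimum is full contribution: group total = 4.100 × 364 = 1492.40.
Efficiency loss = 1492.40 − 364 = 1128.40.

1128.40 hours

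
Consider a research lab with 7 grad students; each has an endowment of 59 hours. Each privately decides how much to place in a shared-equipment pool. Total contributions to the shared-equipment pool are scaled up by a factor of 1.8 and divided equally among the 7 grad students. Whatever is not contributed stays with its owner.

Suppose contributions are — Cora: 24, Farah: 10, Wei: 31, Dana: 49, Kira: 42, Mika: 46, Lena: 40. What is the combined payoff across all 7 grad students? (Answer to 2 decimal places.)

Total contributed: 24 + 10 + 31 + 49 + 42 + 46 + 40 = 242; total kept: 7 × 59 − 242 = 171.
The shared-equipment pool pays out 1.8 × 242 = 435.60 in aggregate.
Group total = 171 + 435.60 = 606.60.

606.60 hours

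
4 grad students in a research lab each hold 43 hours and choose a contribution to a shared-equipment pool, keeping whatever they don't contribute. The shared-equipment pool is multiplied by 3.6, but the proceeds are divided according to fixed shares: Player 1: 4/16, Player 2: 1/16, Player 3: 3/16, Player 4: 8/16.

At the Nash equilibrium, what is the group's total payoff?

283.80 hours

A player with share s gets back 3.6·s per unit contributed, so full contribution is dominant for anyone with s > 1/3.6 = 0.2778 and zero contribution is dominant for anyone below.
Player 4 alone (share 8/16) is above the threshold, contributing 43; the remaining 3 contribute 0. Total contributed: 43.
The shared-equipment pool pays out 3.6 × 43 = 154.80 in total (split across the unequal shares, but the aggregate is all that matters for the group sum).
The 3 free-riders keep 43 each, adding 129. Group total = 129 + 154.80 = 283.80.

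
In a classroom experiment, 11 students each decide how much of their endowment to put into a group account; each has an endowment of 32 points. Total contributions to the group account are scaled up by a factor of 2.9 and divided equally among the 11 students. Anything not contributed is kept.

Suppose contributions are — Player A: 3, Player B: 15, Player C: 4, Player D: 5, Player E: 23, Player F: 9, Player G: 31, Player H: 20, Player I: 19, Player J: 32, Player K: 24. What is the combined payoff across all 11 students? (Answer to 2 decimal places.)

Total contributed: 3 + 15 + 4 + 5 + 23 + 9 + 31 + 20 + 19 + 32 + 24 = 185; total kept: 11 × 32 − 185 = 167.
The group account pays out 2.9 × 185 = 536.50 in aggregate.
Group total = 167 + 536.50 = 703.50.

703.50 points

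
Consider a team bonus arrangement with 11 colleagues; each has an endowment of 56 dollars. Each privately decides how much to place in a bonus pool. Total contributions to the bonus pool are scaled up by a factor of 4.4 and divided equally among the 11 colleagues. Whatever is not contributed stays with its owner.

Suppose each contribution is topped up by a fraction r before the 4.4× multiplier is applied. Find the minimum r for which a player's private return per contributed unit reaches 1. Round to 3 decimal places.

With matching at rate r, one contributed unit becomes (1 + r) in the bonus pool and returns 4.4 × (1 + r) / 11 to the contributor.
Setting this equal to 1: 1 + r = 11/4.4 = 2.5000.
So the minimum matching rate is r = 2.5000 − 1 = 1.500.

1.500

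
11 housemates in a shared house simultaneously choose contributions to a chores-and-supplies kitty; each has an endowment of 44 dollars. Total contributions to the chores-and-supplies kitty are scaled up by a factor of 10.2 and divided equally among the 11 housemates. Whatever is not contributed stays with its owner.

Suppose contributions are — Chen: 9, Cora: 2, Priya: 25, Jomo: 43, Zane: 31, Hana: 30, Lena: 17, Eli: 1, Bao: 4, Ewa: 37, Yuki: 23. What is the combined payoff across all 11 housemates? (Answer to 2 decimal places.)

2526.40 dollars

Total contributed: 9 + 2 + 25 + 43 + 31 + 30 + 17 + 1 + 4 + 37 + 23 = 222; total kept: 11 × 44 − 222 = 262.
The chores-and-supplies kitty pays out 10.2 × 222 = 2264.40 in aggregate.
Group total = 262 + 2264.40 = 2526.40.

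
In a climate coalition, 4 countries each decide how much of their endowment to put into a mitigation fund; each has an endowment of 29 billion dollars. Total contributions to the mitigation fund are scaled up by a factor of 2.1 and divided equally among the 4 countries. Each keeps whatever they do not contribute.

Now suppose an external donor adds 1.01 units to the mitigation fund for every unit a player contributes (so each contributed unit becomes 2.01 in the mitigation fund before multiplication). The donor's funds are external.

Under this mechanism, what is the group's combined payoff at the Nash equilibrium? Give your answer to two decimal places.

489.64 billion dollars

Under the mechanism each unit contributed yields 2.1 × 2.01 / 4 = 1.0553 back to its contributor per unit of net cost, which exceeds 1, making full contribution the dominant choice for everyone.
So the Nash equilibrium is full contribution by all 4; the group earns 2.1 × 2.01 × 116 = 489.64.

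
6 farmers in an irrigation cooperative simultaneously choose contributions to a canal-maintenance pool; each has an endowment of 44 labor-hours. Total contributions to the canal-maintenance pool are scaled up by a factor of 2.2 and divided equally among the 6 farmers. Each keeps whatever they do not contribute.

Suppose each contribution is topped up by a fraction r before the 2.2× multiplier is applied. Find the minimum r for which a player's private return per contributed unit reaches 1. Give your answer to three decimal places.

1.727

With matching at rate r, one contributed unit becomes (1 + r) in the canal-maintenance pool and returns 2.2 × (1 + r) / 6 to the contributor.
Setting this equal to 1: 1 + r = 6/2.2 = 2.7273.
So the minimum matching rate is r = 2.7273 − 1 = 1.727.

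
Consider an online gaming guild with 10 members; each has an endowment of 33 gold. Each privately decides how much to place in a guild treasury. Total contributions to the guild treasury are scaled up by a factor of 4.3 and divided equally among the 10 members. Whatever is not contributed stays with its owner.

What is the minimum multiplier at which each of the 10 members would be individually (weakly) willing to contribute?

A contributed unit returns (multiplier)/10 to its contributor.
This reaches 1 exactly when the multiplier is 10.

10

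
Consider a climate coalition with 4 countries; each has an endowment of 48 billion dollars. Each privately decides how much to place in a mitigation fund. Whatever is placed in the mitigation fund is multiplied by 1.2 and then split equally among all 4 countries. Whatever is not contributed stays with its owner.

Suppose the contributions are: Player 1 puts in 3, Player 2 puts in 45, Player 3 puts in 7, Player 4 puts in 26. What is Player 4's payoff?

46.30 billion dollars

Total contributed: 3 + 45 + 7 + 26 = 81.
Each receives 1.2 × 81 / 4 = 24.30 from the mitigation fund.
Player 4 keeps 48 − 26 = 22, so Player 4's payoff is 22 + 24.30 = 46.30.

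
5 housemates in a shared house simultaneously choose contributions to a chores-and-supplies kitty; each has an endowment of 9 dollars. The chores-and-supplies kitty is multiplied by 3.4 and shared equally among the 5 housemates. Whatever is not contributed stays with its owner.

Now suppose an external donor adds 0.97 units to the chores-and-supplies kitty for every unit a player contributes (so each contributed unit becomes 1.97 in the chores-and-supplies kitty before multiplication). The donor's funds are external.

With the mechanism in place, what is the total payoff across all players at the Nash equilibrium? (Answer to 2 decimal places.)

The effective private return per unit is now 3.4 × 1.97 / 5 = 1.3396 > 1, so every player's dominant strategy flips to full contribution.
So the Nash equilibrium is full contribution by all 5; the group earns 3.4 × 1.97 × 45 = 301.41.

301.41 dollars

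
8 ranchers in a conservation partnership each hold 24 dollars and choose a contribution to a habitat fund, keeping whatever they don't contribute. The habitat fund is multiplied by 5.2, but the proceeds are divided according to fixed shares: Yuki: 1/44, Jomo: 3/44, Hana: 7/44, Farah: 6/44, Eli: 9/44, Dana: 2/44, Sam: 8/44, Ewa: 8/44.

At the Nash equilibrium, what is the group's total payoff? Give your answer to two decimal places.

A player with share s gets back 5.2·s per unit contributed, so full contribution is dominant for anyone with s > 1/5.2 = 0.1923 and zero contribution is dominant for anyone below.
Only Eli (9/44) clears that bar, contributing 24; the remaining 7 contribute 0. Total contributed: 24.
The habitat fund pays out 5.2 × 24 = 124.80 in total (split across the unequal shares, but the aggregate is all that matters for the group sum).
The 7 free-riders keep 24 each, adding 168. Group total = 168 + 124.80 = 292.80.

292.80 dollars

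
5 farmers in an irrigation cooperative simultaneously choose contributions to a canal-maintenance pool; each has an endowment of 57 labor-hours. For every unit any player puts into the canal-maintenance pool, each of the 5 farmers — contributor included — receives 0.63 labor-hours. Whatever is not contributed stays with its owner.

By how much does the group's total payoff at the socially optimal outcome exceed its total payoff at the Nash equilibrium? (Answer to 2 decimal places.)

612.75 labor-hours

The private return per contributed unit is 0.63 < 1, so contributing 0 is dominant for every player. At the Nash equilibrium everyone keeps their 57, and the group total is 5 × 57 = 285.
Each contributed unit returns 3.150 to the group as a whole (0.63 to each of 5 players), which exceeds 1, so the social optimum is full contribution: group total = 3.150 × 285 = 897.75.
Efficiency loss = 897.75 − 285 = 612.75.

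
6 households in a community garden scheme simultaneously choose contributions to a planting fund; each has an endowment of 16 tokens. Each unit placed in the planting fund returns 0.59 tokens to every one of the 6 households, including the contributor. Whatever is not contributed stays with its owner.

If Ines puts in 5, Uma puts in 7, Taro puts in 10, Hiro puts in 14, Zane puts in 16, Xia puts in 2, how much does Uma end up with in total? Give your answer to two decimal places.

Total contributed: 5 + 7 + 10 + 14 + 16 + 2 = 54.
Each receives 0.59 × 54 = 31.86 from the planting fund.
Uma keeps 16 − 7 = 9, so Uma's payoff is 9 + 31.86 = 40.86.

40.86 tokens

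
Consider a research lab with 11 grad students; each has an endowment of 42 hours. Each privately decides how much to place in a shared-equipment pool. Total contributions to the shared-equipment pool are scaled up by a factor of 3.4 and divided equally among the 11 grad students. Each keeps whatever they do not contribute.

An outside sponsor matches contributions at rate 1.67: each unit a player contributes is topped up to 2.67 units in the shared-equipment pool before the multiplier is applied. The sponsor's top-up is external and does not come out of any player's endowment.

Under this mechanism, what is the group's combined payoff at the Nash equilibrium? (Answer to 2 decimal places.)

The effective private return is 3.4 × 2.67 / 11 = 0.8253, which is still under 1, so the mechanism doesn't change anyone's dominant strategy: zero contribution.
At the Nash equilibrium no one contributes; group total payoff = 11 × 42 = 462.

462.00 hours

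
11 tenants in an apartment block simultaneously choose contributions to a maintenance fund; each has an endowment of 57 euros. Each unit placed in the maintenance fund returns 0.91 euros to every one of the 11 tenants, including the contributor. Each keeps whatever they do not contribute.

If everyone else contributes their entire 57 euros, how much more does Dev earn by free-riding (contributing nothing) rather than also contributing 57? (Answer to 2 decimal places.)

Switching from a contribution of 57 to 0 lets Dev keep an extra 57 euros, but lowers the maintenance fund by 57, which costs Dev their own share of that drop: 0.91 × 57 = 51.87.
Net gain = 57 − 51.87 = 5.13. The private return per contributed unit (0.91) is below 1, so free-riding is indeed the best response regardless of what the others do.

5.13 euros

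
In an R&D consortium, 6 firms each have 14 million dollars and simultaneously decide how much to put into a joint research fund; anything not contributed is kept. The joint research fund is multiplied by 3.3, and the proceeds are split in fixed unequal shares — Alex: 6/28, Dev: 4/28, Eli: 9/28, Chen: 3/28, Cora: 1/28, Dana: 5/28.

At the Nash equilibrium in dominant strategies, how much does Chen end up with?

18.95 million dollars

Player j's private return per contributed unit is 3.3 × (j's share). Contributing is weakly dominant for j when that share is at least 1/3.3 = 0.3030, and contributing 0 is dominant otherwise.
The only share above 0.3030 is Eli's 9/28, contributing 14; the remaining 5 contribute 0. Total contributed: 14.
Chen keeps 14 and receives 3.3 × 14 × 3/28 = 4.95 from the joint research fund, for a payoff of 18.95.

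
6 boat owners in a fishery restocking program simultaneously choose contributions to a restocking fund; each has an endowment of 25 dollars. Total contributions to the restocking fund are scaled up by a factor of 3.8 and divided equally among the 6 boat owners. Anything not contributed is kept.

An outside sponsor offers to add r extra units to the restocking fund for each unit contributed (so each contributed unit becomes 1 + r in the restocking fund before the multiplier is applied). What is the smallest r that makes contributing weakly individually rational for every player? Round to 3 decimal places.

0.579

With matching at rate r, one contributed unit becomes (1 + r) in the restocking fund and returns 3.8 × (1 + r) / 6 to the contributor.
Setting this equal to 1: 1 + r = 6/3.8 = 1.5789.
So the minimum matching rate is r = 1.5789 − 1 = 0.579.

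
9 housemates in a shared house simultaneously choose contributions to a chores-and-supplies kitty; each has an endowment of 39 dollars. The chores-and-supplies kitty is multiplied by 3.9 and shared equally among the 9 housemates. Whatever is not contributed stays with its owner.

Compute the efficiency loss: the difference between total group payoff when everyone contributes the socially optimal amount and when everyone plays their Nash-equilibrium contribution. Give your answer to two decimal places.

1017.90 dollars

Each contributed unit returns 3.9/9 = 0.4333 to its contributor — below 1 — so contributing 0 is dominant for every player. At the Nash equilibrium everyone keeps their 39, and the group total is 9 × 39 = 351.
Each contributed unit returns 3.900 to the group as a whole (0.4333 to each of 9 players), which exceeds 1, so the social optimum is full contribution: group total = 3.900 × 351 = 1368.90.
Efficiency loss = 1368.90 − 351 = 1017.90.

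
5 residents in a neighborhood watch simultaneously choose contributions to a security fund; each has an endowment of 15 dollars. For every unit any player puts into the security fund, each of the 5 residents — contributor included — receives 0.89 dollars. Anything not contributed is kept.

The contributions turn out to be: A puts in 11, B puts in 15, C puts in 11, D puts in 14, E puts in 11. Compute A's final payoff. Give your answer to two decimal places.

Total contributed: 11 + 15 + 11 + 14 + 11 = 62.
Each receives 0.89 × 62 = 55.18 from the security fund.
A keeps 15 − 11 = 4, so A's payoff is 4 + 55.18 = 59.18.

59.18 dollars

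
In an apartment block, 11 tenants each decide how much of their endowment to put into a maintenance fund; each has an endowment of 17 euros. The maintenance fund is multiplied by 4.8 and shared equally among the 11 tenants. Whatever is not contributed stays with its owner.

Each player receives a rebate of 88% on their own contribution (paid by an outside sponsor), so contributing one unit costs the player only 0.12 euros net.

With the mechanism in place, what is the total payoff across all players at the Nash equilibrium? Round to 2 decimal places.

1062.16 euros

With the mechanism, a contributed unit returns (4.8/11) / 0.12 = 3.6364 per unit of net cost to the contributor — now above 1 — so contributing fully is weakly dominant for every player.
At the Nash equilibrium everyone contributes 17. Group total payoff = 11 × (17 × 0.88 + 4.8 × 17) = 1062.16.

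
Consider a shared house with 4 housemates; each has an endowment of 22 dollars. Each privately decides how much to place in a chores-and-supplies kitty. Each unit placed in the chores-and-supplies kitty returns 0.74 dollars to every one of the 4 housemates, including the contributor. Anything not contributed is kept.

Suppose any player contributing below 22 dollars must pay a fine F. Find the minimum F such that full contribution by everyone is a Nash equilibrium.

Given the others contribute fully, the best deviation is to contribute 0 (any partial contribution still incurs the fine and gives up units whose private return 0.74 is below 1).
Deviating from 22 to 0 saves 22 dollars but forfeits the deviator's share of the drop in the chores-and-supplies kitty: 0.74 × 22 = 16.28.
So the deviation gain is 22 − 16.28 = 5.72, and the fine must be at least 5.72 dollars to wipe it out.

5.72 dollars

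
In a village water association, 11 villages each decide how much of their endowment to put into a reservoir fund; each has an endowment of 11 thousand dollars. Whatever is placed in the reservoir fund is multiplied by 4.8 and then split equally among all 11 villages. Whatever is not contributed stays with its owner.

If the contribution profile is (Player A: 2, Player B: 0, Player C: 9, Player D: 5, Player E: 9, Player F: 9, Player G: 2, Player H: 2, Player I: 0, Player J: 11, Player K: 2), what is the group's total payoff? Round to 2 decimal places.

Total contributed: 2 + 0 + 9 + 5 + 9 + 9 + 2 + 2 + 0 + 11 + 2 = 51; total kept: 11 × 11 − 51 = 70.
The reservoir fund pays out 4.8 × 51 = 244.80 in aggregate.
Group total = 70 + 244.80 = 314.80.

314.80 thousand dollars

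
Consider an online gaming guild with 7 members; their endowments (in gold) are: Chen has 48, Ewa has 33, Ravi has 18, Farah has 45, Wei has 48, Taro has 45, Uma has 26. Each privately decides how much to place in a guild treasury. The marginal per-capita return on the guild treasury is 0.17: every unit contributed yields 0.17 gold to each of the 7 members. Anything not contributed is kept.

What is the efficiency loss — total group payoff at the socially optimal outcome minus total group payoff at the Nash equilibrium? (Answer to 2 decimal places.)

49.97 gold

The private return per contributed unit is 0.17 < 1 for everyone, so the Nash equilibrium is zero contribution and the group total is Σ E_j = 48 + 33 + 18 + 45 + 48 + 45 + 26 = 263.
Each contributed unit returns 1.190 to the group, so the social optimum is full contribution by everyone: group total = 1.190 × 263 = 312.97.
Efficiency loss = (1.190 − 1) × 263 = 49.97.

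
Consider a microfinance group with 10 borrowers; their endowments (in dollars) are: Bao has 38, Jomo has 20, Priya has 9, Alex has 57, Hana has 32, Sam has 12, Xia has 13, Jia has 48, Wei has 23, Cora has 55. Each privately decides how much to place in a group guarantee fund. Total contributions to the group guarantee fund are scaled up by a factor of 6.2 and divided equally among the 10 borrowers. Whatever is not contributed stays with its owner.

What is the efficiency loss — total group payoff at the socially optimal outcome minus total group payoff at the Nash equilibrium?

1596.40 dollars

The private return per contributed unit is 6.2/10 = 0.6200 < 1 for every player regardless of endowment, so the Nash equilibrium is zero contribution and the group total is Σ E_j = 38 + 20 + 9 + 57 + 32 + 12 + 13 + 48 + 23 + 55 = 307.
Each contributed unit returns 6.200 to the group, so the social optimum is full contribution by everyone: group total = 6.200 × 307 = 1903.40.
Efficiency loss = (6.200 − 1) × 307 = 1596.40.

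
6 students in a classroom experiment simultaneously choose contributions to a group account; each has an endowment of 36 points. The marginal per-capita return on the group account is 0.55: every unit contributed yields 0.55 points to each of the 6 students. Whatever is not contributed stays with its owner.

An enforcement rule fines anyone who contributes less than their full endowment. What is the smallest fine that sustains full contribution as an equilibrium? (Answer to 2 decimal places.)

Given the others contribute fully, the best deviation is to contribute 0 (any partial contribution still incurs the fine and gives up units whose private return 0.55 is below 1).
Deviating from 36 to 0 saves 36 points but forfeits the deviator's share of the drop in the group account: 0.55 × 36 = 19.80.
So the deviation gain is 36 − 19.80 = 16.20, and the fine must be at least 16.20 points to wipe it out.

16.20 points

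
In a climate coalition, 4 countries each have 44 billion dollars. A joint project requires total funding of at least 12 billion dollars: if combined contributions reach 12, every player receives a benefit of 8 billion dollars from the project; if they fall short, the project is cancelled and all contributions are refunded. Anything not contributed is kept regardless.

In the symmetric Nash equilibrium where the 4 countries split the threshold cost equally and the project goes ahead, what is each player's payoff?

49 billion dollars

Equal share of the threshold: 12/4 = 3.
At this profile no one gains by cutting their contribution: any cut drops the total below 12, the project is cancelled, contributions are refunded, and the deviator ends with 44, which is less than 44 − 3 + 8 = 49. Contributing more than 3 just wastes the excess. So contributing exactly 3 is a best response.
Each player's payoff: 44 − 3 + 8 = 49.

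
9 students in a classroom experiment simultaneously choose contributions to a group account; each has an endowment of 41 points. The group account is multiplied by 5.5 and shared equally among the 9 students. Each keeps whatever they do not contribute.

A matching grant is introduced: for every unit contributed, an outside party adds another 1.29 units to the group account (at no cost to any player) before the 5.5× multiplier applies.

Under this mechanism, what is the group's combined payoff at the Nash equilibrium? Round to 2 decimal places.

The effective private return per unit is now 5.5 × 2.29 / 9 = 1.3994 > 1, so every player's dominant strategy flips to full contribution.
At the Nash equilibrium everyone contributes 41. Group total payoff = 5.5 × 2.29 × 369 = 4647.56.

4647.56 points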